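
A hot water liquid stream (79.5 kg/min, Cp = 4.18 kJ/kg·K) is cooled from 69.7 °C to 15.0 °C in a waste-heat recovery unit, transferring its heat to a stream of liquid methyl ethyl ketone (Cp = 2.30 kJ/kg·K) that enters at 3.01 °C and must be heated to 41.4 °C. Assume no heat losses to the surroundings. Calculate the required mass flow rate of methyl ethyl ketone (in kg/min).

Heat released by hot stream: Q = 79.5 × 4.18 × (69.7 − 15.0) = 18177 kJ/min
Energy balance on cold side (adiabatic exchanger): Q = ṁ_c·Cp_c·(T_c,out − T_c,in)
ṁ_c = 18177 / [2.30 × (41.4 − 3.01)] = 205.87 kg/min

ṁ_c = 206 kg/min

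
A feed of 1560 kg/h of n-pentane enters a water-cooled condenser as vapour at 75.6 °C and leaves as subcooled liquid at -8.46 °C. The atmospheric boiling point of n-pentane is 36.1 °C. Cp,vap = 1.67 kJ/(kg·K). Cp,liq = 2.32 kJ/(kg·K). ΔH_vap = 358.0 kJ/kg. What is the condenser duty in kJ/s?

Q_c = 229 kJ/s

vapour 75.6→36.1 °C: -65.965 kJ/kg
condensation at 36.1 °C: -358 kJ/kg
liquid 36.1→-8.46 °C: -103.38 kJ/kg
Δh = -65.965 + -358 + -103.38 = -527.34 kJ/kg
Q = ṁ·Δh = 1560 kg/h × -527.34 kJ/kg = -822660 kJ/h
|Q| = 228.52 kW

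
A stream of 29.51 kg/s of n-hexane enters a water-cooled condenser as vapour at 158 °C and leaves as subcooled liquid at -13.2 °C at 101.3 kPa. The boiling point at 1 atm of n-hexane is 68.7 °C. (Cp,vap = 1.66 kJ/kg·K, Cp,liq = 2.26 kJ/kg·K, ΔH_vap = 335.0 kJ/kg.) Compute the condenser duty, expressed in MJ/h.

Q_c = 71000 MJ/h

vapour 158→68.7 °C: -148.24 kJ/kg
condensation at 68.7 °C: -335 kJ/kg
liquid 68.7→-13.2 °C: -185.09 kJ/kg
Δh = -148.24 + -335 + -185.09 = -668.33 kJ/kg
Q = ṁ·Δh = 29.51 kg/s × -668.33 kJ/kg = -19722 kJ/s
|Q| = 19722 kW = 71001 MJ/h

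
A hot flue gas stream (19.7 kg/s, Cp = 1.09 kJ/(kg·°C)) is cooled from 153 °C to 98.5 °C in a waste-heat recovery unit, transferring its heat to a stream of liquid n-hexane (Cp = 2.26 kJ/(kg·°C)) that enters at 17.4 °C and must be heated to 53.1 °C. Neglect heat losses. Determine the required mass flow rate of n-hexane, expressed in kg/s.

Heat released by hot stream: Q = 19.7 × 1.09 × (153 − 98.5) = 1170.3 kJ/s
Energy balance on cold side (adiabatic exchanger): Q = ṁ_c·Cp_c·(T_c,out − T_c,in)
ṁ_c = 1170.3 / [2.26 × (53.1 − 17.4)] = 14.505 kg/s

ṁ_c = 14.5 kg/s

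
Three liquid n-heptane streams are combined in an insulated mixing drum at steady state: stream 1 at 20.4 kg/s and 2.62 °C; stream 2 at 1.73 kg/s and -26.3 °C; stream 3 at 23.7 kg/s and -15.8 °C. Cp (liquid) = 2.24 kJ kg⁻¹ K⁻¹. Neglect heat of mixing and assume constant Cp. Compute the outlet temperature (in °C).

Adiabatic, steady state ⇒ Σ ṁᵢCp,ᵢ(T_out − Tᵢ) = 0
T_out = Σ ṁᵢCp,ᵢTᵢ / Σ ṁᵢCp,ᵢ
      = -820.98 / 102.66 = -7.9972 °C

T_out = -8.00 °C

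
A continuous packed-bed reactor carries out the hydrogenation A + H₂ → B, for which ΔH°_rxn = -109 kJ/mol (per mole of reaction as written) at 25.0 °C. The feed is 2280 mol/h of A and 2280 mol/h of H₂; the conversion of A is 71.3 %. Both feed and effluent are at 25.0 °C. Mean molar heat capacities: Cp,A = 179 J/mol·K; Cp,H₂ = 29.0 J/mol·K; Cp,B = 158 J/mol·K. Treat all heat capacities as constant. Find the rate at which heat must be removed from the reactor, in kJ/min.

Q_out = 2950 kJ/min

Extent of reaction ξ = 0.713 × 2280 = 1625.6 mol/h
Reaction term: ξ·ΔH°_rxn = 1625.6 × -109 = -177190 kJ/h
Q = ΔH = -177190 kJ/h = -49.221 kW
Heat removed = 2953.2 kJ/min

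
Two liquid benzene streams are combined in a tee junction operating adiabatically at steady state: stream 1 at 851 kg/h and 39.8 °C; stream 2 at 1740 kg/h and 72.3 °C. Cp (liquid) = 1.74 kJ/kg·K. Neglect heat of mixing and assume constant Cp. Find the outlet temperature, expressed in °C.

T_out = 61.6 °C

Energy balance with Q = 0: Σ ṁᵢCp,ᵢ(T_out − Tᵢ) = 0
T_out = Σ ṁᵢCp,ᵢTᵢ / Σ ṁᵢCp,ᵢ
      = 277830 / 4508.3 = 61.626 °C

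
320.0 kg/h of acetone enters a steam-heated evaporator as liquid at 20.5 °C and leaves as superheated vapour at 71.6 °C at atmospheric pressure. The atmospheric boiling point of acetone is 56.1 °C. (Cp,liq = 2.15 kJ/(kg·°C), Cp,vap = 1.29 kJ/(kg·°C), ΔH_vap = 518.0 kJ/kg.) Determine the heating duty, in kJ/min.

liquid 20.5→56.1 °C: 76.54 kJ/kg
vaporisation at 56.1 °C: 518 kJ/kg
vapour 56.1→71.6 °C: 19.995 kJ/kg
Δh = 76.54 + 518 + 19.995 = 614.53 kJ/kg
Q = ṁ·Δh = 320.0 kg/h × 614.53 kJ/kg = 196650 kJ/h
|Q| = 54.625 kW = 3277.5 kJ/min

Q = 3280 kJ/min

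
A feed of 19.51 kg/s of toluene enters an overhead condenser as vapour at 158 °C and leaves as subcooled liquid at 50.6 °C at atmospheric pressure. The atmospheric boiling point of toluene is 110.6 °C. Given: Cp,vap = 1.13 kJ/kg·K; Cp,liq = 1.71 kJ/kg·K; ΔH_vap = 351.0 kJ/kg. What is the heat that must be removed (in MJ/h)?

vapour 158→110.6 °C: -53.562 kJ/kg
condensation at 110.6 °C: -351 kJ/kg
liquid 110.6→50.6 °C: -102.6 kJ/kg
Δh = -53.562 + -351 + -102.6 = -507.16 kJ/kg
Q = ṁ·Δh = 19.51 kg/s × -507.16 kJ/kg = -9894.7 kJ/s
|Q| = 9894.7 kW = 35621 MJ/h

Q_c = 35600 MJ/h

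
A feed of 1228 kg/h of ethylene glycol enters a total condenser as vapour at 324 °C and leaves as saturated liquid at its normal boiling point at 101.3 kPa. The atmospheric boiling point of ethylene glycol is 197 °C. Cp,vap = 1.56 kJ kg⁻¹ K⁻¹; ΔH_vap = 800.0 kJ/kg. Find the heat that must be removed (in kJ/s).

vapour 324→197 °C: -198.12 kJ/kg
condensation at 197 °C: -800 kJ/kg
Δh = -198.12 + -800 = -998.12 kJ/kg
Q = ṁ·Δh = 1228 kg/h × -998.12 kJ/kg = -1.2257e+06 kJ/h
|Q| = 340.47 kW

Q_c = 340 kJ/s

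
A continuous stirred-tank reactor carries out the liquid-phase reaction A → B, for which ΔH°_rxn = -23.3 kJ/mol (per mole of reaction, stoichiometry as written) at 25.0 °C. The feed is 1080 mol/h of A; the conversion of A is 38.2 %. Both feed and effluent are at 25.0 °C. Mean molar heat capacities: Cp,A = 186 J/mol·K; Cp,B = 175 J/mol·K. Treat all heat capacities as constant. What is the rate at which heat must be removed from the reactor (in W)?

Q_out = 2670 W

Extent of reaction ξ = 0.382 × 1080 = 412.56 mol/h
Reaction term: ξ·ΔH°_rxn = 412.56 × -23.3 = -9612.6 kJ/h
Q = ΔH = -9612.6 kJ/h = -2.6702 kW
Heat removed = 2670.2 W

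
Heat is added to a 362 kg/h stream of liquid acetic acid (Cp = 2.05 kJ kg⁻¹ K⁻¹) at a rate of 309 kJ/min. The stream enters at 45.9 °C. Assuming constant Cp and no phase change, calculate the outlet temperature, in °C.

T_out = 70.9 °C

Q = 309 kJ/min = 18540 kJ/h
ΔT = Q/(ṁ·Cp) = 18540/(362×2.05) = 24.983 K
T_out = 45.9 + 24.983 = 70.883 °C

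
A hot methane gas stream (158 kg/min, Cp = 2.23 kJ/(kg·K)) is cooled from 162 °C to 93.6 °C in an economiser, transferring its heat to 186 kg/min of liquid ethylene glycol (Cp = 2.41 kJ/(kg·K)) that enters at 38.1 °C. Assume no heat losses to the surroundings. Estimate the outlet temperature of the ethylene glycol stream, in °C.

T_c,out = 91.9 °C

Heat released by hot stream: Q = 158 × 2.23 × (162 − 93.6) = 24100 kJ/min
Energy balance on cold side (adiabatic exchanger): Q = ṁ_c·Cp_c·(T_c,out − T_c,in)
T_c,out = 38.1 + 24100/(186 × 2.41) = 91.864 °C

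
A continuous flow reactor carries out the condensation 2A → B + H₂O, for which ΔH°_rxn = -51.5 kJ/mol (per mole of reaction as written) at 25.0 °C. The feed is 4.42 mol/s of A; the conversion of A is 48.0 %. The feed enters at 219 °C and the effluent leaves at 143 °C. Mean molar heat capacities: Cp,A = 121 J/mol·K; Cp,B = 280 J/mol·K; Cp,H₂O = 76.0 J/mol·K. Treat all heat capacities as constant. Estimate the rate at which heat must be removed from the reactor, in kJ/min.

Q_out = 4860 kJ/min

Extent of reaction ξ = 0.480 × 4.42 / 2 = 1.0608 mol/s
Reaction term: ξ·ΔH°_rxn = 1.0608 × -51.5 = -54.631 kJ/s
Sensible, feed 219→25 °C: -103.76 kJ/s
Outlet flows (mol/s): A 2.2984, B 1.0608, H₂O 1.0608
Sensible, products 25→143 °C: 77.379 kJ/s
Q = ΔH = -81.008 kJ/s = -81.008 kW
Heat removed = 4860.5 kJ/min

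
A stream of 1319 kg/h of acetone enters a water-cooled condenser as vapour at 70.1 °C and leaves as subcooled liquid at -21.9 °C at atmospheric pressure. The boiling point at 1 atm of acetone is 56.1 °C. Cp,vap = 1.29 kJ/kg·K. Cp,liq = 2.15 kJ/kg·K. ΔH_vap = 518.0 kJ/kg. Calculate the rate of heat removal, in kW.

vapour 70.1→56.1 °C: -18.06 kJ/kg
condensation at 56.1 °C: -518 kJ/kg
liquid 56.1→-21.9 °C: -167.7 kJ/kg
Δh = -18.06 + -518 + -167.7 = -703.76 kJ/kg
Q = ṁ·Δh = 1319 kg/h × -703.76 kJ/kg = -928260 kJ/h
|Q| = 257.85 kW

Q_c = 258 kW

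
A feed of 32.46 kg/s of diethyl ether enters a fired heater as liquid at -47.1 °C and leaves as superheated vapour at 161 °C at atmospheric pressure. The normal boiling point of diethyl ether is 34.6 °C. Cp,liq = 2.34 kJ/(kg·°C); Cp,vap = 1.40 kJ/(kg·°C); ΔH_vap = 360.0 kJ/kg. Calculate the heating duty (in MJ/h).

Q = 85100 MJ/h

liquid -47.1→34.6 °C: 191.18 kJ/kg
vaporisation at 34.6 °C: 360 kJ/kg
vapour 34.6→161 °C: 176.96 kJ/kg
Δh = 191.18 + 360 + 176.96 = 728.14 kJ/kg
Q = ṁ·Δh = 32.46 kg/s × 728.14 kJ/kg = 23635 kJ/s
|Q| = 23635 kW = 85087 MJ/h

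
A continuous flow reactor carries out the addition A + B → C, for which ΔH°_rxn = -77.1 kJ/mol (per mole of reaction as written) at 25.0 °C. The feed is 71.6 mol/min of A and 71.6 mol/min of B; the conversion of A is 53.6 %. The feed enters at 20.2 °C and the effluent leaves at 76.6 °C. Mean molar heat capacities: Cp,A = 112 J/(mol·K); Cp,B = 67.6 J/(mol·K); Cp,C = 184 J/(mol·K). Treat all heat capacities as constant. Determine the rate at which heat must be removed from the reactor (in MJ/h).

Extent of reaction ξ = 0.536 × 71.6 = 38.378 mol/min
Reaction term: ξ·ΔH°_rxn = 38.378 × -77.1 = -2958.9 kJ/min
Sensible, feed 20.2→25 °C: 61.725 kJ/min
Outlet flows (mol/min): A 33.222, B 33.222, C 38.378
Sensible, products 25→76.6 °C: 672.26 kJ/min
Q = ΔH = -2224.9 kJ/min = -37.082 kW
Heat removed = 133.5 MJ/h

Q_out = 133 MJ/h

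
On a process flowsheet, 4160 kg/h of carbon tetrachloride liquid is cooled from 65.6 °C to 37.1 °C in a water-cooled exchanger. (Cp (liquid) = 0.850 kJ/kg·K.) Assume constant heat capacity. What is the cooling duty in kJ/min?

Q_c = 1680 kJ/min

Q = ṁ·Cp·ΔT = 4160 × 0.850 × (37.1 − 65.6) = -100780 kJ/h
Converting: 100780 / 3600 s = 27.993 kW
Cooling duty = 1679.6 kJ/min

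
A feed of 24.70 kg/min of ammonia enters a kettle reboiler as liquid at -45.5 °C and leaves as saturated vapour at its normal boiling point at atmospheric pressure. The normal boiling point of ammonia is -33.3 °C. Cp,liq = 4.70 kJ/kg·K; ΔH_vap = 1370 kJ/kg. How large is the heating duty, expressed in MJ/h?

Q = 2120 MJ/h

liquid -45.5→-33.3 °C: 57.34 kJ/kg
vaporisation at -33.3 °C: 1370 kJ/kg
Δh = 57.34 + 1370 = 1427.3 kJ/kg
Q = ṁ·Δh = 24.70 kg/min × 1427.3 kJ/kg = 35255 kJ/min
|Q| = 587.59 kW = 2115.3 MJ/h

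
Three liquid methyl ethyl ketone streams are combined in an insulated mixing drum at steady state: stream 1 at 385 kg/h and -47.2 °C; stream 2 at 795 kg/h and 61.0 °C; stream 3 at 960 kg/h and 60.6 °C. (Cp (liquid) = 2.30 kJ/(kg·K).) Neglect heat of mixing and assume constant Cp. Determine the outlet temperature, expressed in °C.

T_out = 41.4 °C

No heat crosses the boundary, so H_out = H_in.
Σ ṁᵢCp,ᵢTᵢ = 385×2.30×-47.2 + 795×2.30×61.0 + 960×2.30×60.6 = 203550
Σ ṁᵢCp,ᵢ = 385×2.30 + 795×2.30 + 960×2.30 = 4922
T_out = 203550 / 4922 = 41.355 °C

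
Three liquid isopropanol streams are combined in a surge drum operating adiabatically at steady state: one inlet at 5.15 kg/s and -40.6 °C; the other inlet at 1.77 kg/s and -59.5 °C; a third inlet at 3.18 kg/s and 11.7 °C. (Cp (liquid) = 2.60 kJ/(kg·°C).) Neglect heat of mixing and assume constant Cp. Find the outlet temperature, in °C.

T_out = -27.4 °C

No heat crosses the boundary, so H_out = H_in.
Σ ṁᵢCp,ᵢTᵢ = 5.15×2.60×-40.6 + 1.77×2.60×-59.5 + 3.18×2.60×11.7 = -720.72
Σ ṁᵢCp,ᵢ = 5.15×2.60 + 1.77×2.60 + 3.18×2.60 = 26.26
T_out = -720.72 / 26.26 = -27.445 °C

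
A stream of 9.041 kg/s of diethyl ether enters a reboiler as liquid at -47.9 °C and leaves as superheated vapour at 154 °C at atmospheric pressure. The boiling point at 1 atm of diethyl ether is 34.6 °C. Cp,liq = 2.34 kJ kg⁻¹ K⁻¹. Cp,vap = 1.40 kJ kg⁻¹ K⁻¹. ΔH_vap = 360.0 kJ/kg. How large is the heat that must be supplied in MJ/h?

Q = 23400 MJ/h

liquid -47.9→34.6 °C: 193.05 kJ/kg
vaporisation at 34.6 °C: 360 kJ/kg
vapour 34.6→154 °C: 167.16 kJ/kg
Δh = 193.05 + 360 + 167.16 = 720.21 kJ/kg
Q = ṁ·Δh = 9.041 kg/s × 720.21 kJ/kg = 6511.4 kJ/s
|Q| = 6511.4 kW = 23441 MJ/h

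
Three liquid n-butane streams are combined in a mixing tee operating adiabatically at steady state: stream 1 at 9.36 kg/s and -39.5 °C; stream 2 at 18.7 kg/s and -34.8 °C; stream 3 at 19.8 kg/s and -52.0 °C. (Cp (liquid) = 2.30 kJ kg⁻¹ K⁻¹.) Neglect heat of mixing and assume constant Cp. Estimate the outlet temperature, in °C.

Energy balance with Q = 0: Σ ṁᵢCp,ᵢ(T_out − Tᵢ) = 0
Σ ṁᵢCp,ᵢTᵢ = 9.36×2.30×-39.5 + 18.7×2.30×-34.8 + 19.8×2.30×-52.0 = -4715.2
Σ ṁᵢCp,ᵢ = 9.36×2.30 + 18.7×2.30 + 19.8×2.30 = 110.08
T_out = -4715.2 / 110.08 = -42.835 °C

T_out = -42.8 °C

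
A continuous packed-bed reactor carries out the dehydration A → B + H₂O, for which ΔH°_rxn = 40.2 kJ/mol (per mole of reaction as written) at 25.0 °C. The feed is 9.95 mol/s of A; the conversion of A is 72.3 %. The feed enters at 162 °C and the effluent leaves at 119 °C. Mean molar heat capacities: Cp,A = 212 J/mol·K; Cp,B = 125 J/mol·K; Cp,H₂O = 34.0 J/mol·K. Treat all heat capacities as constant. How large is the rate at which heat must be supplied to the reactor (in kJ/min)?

Q_in = 9760 kJ/min

Extent of reaction ξ = 0.723 × 9.95 = 7.1938 mol/s
Reaction term: ξ·ΔH°_rxn = 7.1938 × 40.2 = 289.19 kJ/s
Sensible, feed 162→25 °C: -288.99 kJ/s
Outlet flows (mol/s): A 2.7561, B 7.1938, H₂O 7.1938
Sensible, products 25→119 °C: 162.44 kJ/s
Q = ΔH = 162.65 kJ/s = 162.65 kW
Heat supplied = 9758.9 kJ/min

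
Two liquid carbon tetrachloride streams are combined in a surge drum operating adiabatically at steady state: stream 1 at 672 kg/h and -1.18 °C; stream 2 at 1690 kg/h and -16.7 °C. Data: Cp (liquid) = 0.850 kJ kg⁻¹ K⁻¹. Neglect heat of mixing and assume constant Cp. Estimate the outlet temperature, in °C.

T_out = -12.3 °C

No heat crosses the boundary, so H_out = H_in.
Σ ṁᵢCp,ᵢTᵢ = 672×0.850×-1.18 + 1690×0.850×-16.7 = -24664
Σ ṁᵢCp,ᵢ = 672×0.850 + 1690×0.850 = 2007.7
T_out = -24664 / 2007.7 = -12.284 °C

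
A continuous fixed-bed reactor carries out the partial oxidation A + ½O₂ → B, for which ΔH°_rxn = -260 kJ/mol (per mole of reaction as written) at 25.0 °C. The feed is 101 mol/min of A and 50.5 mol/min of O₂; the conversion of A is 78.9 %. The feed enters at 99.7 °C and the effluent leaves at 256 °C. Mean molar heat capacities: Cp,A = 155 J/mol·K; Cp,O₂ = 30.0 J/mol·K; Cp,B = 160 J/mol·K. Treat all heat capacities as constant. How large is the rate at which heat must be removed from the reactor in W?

Extent of reaction ξ = 0.789 × 101 = 79.689 mol/min
Reaction term: ξ·ΔH°_rxn = 79.689 × -260 = -20719 kJ/min
Sensible, feed 99.7→25 °C: -1282.6 kJ/min
Outlet flows (mol/min): A 21.311, O₂ 10.655, B 79.689
Sensible, products 25→256 °C: 3782.2 kJ/min
Q = ΔH = -18220 kJ/min = -303.66 kW
Heat removed = 303660 W

Q_out = 304000 W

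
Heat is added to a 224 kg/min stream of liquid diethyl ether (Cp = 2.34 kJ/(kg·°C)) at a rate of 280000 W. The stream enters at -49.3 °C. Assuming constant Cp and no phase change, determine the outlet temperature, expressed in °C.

T_out = -17.2 °C

Q = 280000 W = 16800 kJ/min
ΔT = Q/(ṁ·Cp) = 16800/(224×2.34) = 32.051 K
T_out = -49.3 + 32.051 = -17.249 °C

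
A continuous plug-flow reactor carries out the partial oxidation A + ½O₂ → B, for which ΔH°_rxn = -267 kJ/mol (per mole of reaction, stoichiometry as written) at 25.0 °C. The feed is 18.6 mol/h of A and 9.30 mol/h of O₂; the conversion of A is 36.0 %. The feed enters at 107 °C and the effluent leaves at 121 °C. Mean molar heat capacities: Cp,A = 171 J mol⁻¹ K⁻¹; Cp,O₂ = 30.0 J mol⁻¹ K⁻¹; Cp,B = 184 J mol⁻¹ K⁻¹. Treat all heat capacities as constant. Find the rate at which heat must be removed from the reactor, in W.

Q_out = 484 W

Extent of reaction ξ = 0.360 × 18.6 = 6.696 mol/h
Reaction term: ξ·ΔH°_rxn = 6.696 × -267 = -1787.8 kJ/h
Sensible, feed 107→25 °C: -283.69 kJ/h
Outlet flows (mol/h): A 11.904, O₂ 5.952, B 6.696
Sensible, products 25→121 °C: 330.84 kJ/h
Q = ΔH = -1740.7 kJ/h = -0.48352 kW
Heat removed = 483.52 W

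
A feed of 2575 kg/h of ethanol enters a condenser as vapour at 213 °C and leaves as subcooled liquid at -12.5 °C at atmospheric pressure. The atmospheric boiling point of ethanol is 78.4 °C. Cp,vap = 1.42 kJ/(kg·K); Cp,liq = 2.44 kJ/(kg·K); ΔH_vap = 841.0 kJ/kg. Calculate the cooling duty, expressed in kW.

Q_c = 897 kW

vapour 213→78.4 °C: -191.13 kJ/kg
condensation at 78.4 °C: -841 kJ/kg
liquid 78.4→-12.5 °C: -221.8 kJ/kg
Δh = -191.13 + -841 + -221.8 = -1253.9 kJ/kg
Q = ṁ·Δh = 2575 kg/h × -1253.9 kJ/kg = -3.2289e+06 kJ/h
|Q| = 896.91 kW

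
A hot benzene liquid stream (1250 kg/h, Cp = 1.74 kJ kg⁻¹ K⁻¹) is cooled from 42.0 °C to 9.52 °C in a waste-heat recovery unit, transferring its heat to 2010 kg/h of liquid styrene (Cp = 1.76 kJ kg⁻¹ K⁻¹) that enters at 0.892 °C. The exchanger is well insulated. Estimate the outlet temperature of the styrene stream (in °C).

T_c,out = 20.9 °C

Heat released by hot stream: Q = 1250 × 1.74 × (42.0 − 9.52) = 70644 kJ/h
Energy balance on cold side (adiabatic exchanger): Q = ṁ_c·Cp_c·(T_c,out − T_c,in)
T_c,out = 0.892 + 70644/(2010 × 1.76) = 20.861 °C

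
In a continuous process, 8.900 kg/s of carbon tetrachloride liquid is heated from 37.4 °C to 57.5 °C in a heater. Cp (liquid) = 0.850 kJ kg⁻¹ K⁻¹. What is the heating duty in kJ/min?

Q = ṁ·Cp·ΔT = 8.900 × 0.850 × (57.5 − 37.4) = 152.06 kJ/s
Heating duty = 9123.4 kJ/min

Q = 9120 kJ/min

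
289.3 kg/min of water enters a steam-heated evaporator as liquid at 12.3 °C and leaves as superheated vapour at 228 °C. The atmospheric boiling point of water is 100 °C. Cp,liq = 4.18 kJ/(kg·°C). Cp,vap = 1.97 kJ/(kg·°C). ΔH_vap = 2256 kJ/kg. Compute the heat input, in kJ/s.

Q = 13900 kJ/s

liquid 12.3→100 °C: 366.59 kJ/kg
vaporisation at 100 °C: 2256 kJ/kg
vapour 100→228 °C: 252.16 kJ/kg
Δh = 366.59 + 2256 + 252.16 = 2874.7 kJ/kg
Q = ṁ·Δh = 289.3 kg/min × 2874.7 kJ/kg = 831660 kJ/min
|Q| = 13861 kW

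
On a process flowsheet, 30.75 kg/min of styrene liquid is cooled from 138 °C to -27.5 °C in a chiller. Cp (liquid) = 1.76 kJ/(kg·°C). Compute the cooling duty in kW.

Q = ṁ·Cp·ΔT = 30.75 × 1.76 × (-27.5 − 138) = -8956.9 kJ/min
Converting: 8956.9 / 60 s = 149.28 kW

Q_c = 149 kW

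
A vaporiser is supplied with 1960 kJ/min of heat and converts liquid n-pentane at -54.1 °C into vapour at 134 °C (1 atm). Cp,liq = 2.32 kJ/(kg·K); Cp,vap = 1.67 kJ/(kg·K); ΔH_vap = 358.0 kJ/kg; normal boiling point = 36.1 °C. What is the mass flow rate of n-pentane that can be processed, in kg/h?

Δh = 2.32×(36.1−-54.1) + 358.0 + 1.67×(134−36.1) = 730.76 kJ/kg
Q = 1960 kJ/min = 32.667 kJ/s = 117600 kJ/h
ṁ = Q/Δh = 117600 / 730.76 = 160.93 kg/h

ṁ = 161 kg/h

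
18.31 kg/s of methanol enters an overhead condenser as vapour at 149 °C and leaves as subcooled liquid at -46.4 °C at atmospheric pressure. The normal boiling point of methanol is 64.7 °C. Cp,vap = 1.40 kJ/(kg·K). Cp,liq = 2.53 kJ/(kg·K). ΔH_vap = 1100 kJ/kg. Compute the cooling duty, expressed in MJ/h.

vapour 149→64.7 °C: -118.02 kJ/kg
condensation at 64.7 °C: -1100 kJ/kg
liquid 64.7→-46.4 °C: -281.08 kJ/kg
Δh = -118.02 + -1100 + -281.08 = -1499.1 kJ/kg
Q = ṁ·Δh = 18.31 kg/s × -1499.1 kJ/kg = -27449 kJ/s
|Q| = 27449 kW = 98815 MJ/h

Q_c = 98800 MJ/h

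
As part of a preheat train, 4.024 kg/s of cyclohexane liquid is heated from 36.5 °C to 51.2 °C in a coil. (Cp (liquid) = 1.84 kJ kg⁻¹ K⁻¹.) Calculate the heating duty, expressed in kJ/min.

Q = ṁ·Cp·ΔT = 4.024 × 1.84 × (51.2 − 36.5) = 108.84 kJ/s
Heating duty = 6530.5 kJ/min

Q = 6530 kJ/min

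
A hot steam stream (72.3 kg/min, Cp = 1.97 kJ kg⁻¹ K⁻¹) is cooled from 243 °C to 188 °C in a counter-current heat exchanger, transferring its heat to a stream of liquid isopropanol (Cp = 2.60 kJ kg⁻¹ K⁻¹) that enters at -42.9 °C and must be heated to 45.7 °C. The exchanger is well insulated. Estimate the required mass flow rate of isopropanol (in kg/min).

Heat released by hot stream: Q = 72.3 × 1.97 × (243 − 188) = 7833.7 kJ/min
Energy balance on cold side (adiabatic exchanger): Q = ṁ_c·Cp_c·(T_c,out − T_c,in)
ṁ_c = 7833.7 / [2.60 × (45.7 − -42.9)] = 34.006 kg/min

ṁ_c = 34.0 kg/min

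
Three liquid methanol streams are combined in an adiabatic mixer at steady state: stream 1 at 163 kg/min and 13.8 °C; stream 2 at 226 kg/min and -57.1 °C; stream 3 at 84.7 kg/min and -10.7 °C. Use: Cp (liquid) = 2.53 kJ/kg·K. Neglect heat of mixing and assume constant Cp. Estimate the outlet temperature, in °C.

No heat crosses the boundary, so H_out = H_in.
Σ ṁᵢCp,ᵢTᵢ = 163×2.53×13.8 + 226×2.53×-57.1 + 84.7×2.53×-10.7 = -29251
Σ ṁᵢCp,ᵢ = 163×2.53 + 226×2.53 + 84.7×2.53 = 1198.5
T_out = -29251 / 1198.5 = -24.407 °C

T_out = -24.4 °C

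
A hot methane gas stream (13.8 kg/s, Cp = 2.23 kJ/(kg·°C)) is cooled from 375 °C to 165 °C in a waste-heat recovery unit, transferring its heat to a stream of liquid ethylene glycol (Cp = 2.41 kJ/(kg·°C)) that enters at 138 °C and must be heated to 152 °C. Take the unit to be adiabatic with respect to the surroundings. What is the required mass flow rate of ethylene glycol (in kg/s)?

Heat released by hot stream: Q = 13.8 × 2.23 × (375 − 165) = 6462.5 kJ/s
Energy balance on cold side (adiabatic exchanger): Q = ṁ_c·Cp_c·(T_c,out − T_c,in)
ṁ_c = 6462.5 / [2.41 × (152 − 138)] = 191.54 kg/s

ṁ_c = 192 kg/s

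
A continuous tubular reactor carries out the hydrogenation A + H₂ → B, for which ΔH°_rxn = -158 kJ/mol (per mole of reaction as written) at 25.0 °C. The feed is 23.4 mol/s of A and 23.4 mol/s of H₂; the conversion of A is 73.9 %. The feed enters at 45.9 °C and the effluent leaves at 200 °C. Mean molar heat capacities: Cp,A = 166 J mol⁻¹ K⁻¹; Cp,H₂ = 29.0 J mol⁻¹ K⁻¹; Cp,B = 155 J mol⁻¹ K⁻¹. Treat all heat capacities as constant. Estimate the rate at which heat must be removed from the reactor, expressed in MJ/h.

Q_out = 7740 MJ/h

Extent of reaction ξ = 0.739 × 23.4 = 17.293 mol/s
Reaction term: ξ·ΔH°_rxn = 17.293 × -158 = -2732.2 kJ/s
Sensible, feed 45.9→25 °C: -95.367 kJ/s
Outlet flows (mol/s): A 6.1074, H₂ 6.1074, B 17.293
Sensible, products 25→200 °C: 677.48 kJ/s
Q = ΔH = -2150.1 kJ/s = -2150.1 kW
Heat removed = 7740.4 MJ/h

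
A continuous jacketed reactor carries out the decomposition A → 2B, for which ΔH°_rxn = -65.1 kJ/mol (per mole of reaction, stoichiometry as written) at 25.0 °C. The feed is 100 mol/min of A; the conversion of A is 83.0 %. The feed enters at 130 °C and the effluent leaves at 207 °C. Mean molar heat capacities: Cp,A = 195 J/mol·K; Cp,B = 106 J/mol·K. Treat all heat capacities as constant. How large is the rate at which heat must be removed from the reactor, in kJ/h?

Extent of reaction ξ = 0.830 × 100 = 83 mol/min
Reaction term: ξ·ΔH°_rxn = 83 × -65.1 = -5403.3 kJ/min
Sensible, feed 130→25 °C: -2047.5 kJ/min
Outlet flows (mol/min): A 17, B 166
Sensible, products 25→207 °C: 3805.8 kJ/min
Q = ΔH = -3645 kJ/min = -60.75 kW
Heat removed = 218700 kJ/h

Q_out = 219000 kJ/h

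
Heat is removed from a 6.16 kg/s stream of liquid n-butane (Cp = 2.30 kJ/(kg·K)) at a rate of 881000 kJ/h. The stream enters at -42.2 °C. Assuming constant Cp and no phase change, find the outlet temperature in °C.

T_out = -59.5 °C

Q = 881000 kJ/h = 244.72 kJ/s
ΔT = Q/(ṁ·Cp) = 244.72/(6.16×2.30) = 17.273 K
T_out = -42.2 − 17.273 = -59.473 °C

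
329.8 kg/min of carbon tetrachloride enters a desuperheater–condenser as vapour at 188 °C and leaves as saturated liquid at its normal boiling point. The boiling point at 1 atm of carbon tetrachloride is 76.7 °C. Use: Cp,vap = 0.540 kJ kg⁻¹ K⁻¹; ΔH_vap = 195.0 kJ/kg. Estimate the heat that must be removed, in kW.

vapour 188→76.7 °C: -60.102 kJ/kg
condensation at 76.7 °C: -195 kJ/kg
Δh = -60.102 + -195 = -255.1 kJ/kg
Q = ṁ·Δh = 329.8 kg/min × -255.1 kJ/kg = -84133 kJ/min
|Q| = 1402.2 kW

Q_c = 1400 kW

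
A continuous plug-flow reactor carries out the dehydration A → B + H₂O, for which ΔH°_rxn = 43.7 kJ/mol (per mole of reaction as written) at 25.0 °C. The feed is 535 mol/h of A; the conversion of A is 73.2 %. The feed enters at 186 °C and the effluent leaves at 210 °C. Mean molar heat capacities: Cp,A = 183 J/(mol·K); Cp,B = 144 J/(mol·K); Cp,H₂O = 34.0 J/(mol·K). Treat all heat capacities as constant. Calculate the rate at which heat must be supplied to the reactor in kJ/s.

Extent of reaction ξ = 0.732 × 535 = 391.62 mol/h
Reaction term: ξ·ΔH°_rxn = 391.62 × 43.7 = 17114 kJ/h
Sensible, feed 186→25 °C: -15763 kJ/h
Outlet flows (mol/h): A 143.38, B 391.62, H₂O 391.62
Sensible, products 25→210 °C: 17750 kJ/h
Q = ΔH = 19101 kJ/h = 5.3059 kW
Heat supplied = 5.3059 kJ/s

Q_in = 5.31 kJ/s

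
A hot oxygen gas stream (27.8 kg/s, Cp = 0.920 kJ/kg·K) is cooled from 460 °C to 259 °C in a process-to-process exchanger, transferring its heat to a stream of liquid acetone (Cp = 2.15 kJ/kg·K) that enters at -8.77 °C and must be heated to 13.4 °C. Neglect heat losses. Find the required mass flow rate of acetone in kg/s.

ṁ_c = 108 kg/s

Heat released by hot stream: Q = 27.8 × 0.920 × (460 − 259) = 5140.8 kJ/s
Energy balance on cold side (adiabatic exchanger): Q = ṁ_c·Cp_c·(T_c,out − T_c,in)
ṁ_c = 5140.8 / [2.15 × (13.4 − -8.77)] = 107.85 kg/s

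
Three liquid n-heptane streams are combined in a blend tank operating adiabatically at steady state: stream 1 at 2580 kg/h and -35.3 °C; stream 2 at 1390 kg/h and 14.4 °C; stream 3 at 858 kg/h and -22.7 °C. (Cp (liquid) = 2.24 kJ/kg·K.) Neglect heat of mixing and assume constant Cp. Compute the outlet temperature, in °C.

T_out = -18.8 °C

Energy balance with Q = 0: Σ ṁᵢCp,ᵢ(T_out − Tᵢ) = 0
T_out = Σ ṁᵢCp,ᵢTᵢ / Σ ṁᵢCp,ᵢ
      = -202800 / 10815 = -18.752 °C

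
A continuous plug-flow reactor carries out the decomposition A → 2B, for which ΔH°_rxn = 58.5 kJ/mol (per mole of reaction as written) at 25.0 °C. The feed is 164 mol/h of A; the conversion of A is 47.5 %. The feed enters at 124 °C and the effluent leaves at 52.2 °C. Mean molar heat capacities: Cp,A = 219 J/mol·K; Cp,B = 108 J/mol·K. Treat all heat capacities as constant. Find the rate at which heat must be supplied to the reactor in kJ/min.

Q_in = 32.9 kJ/min

Extent of reaction ξ = 0.475 × 164 = 77.9 mol/h
Reaction term: ξ·ΔH°_rxn = 77.9 × 58.5 = 4557.1 kJ/h
Sensible, feed 124→25 °C: -3555.7 kJ/h
Outlet flows (mol/h): A 86.1, B 155.8
Sensible, products 25→52.2 °C: 970.56 kJ/h
Q = ΔH = 1972 kJ/h = 0.54778 kW
Heat supplied = 32.867 kJ/min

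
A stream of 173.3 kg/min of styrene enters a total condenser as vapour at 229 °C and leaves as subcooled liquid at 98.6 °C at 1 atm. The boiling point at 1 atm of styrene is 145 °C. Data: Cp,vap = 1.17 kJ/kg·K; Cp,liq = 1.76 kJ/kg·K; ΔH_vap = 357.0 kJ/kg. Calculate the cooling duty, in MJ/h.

vapour 229→145 °C: -98.28 kJ/kg
condensation at 145 °C: -357 kJ/kg
liquid 145→98.6 °C: -81.664 kJ/kg
Δh = -98.28 + -357 + -81.664 = -536.94 kJ/kg
Q = ṁ·Δh = 173.3 kg/min × -536.94 kJ/kg = -93052 kJ/min
|Q| = 1550.9 kW = 5583.1 MJ/h

Q_c = 5580 MJ/h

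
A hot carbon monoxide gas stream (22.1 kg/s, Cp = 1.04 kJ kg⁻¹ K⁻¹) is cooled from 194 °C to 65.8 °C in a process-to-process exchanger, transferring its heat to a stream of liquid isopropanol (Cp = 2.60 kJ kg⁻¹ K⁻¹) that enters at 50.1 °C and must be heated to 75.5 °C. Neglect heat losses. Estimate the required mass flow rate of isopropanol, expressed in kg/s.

ṁ_c = 44.6 kg/s

Heat released by hot stream: Q = 22.1 × 1.04 × (194 − 65.8) = 2946.5 kJ/s
Energy balance on cold side (adiabatic exchanger): Q = ṁ_c·Cp_c·(T_c,out − T_c,in)
ṁ_c = 2946.5 / [2.60 × (75.5 − 50.1)] = 44.618 kg/s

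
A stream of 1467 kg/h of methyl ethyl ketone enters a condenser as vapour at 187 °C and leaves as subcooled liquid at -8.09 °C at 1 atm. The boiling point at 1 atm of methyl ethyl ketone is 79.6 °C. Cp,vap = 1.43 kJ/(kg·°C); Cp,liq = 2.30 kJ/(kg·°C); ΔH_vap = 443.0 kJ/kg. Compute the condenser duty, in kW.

Q_c = 325 kW

vapour 187→79.6 °C: -153.58 kJ/kg
condensation at 79.6 °C: -443 kJ/kg
liquid 79.6→-8.09 °C: -201.69 kJ/kg
Δh = -153.58 + -443 + -201.69 = -798.27 kJ/kg
Q = ṁ·Δh = 1467 kg/h × -798.27 kJ/kg = -1.1711e+06 kJ/h
|Q| = 325.29 kW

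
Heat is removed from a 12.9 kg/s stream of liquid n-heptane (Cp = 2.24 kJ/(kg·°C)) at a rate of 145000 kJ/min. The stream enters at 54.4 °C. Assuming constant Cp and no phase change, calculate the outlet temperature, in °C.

T_out = -29.2 °C

Q = 145000 kJ/min = 2416.7 kJ/s
ΔT = Q/(ṁ·Cp) = 2416.7/(12.9×2.24) = 83.633 K
T_out = 54.4 − 83.633 = -29.233 °C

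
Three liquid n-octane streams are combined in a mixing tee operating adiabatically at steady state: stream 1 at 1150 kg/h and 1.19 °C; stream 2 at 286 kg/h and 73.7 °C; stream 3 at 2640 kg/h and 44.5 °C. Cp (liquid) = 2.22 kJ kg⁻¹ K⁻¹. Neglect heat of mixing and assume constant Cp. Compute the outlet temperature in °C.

Energy balance with Q = 0: Σ ṁᵢCp,ᵢ(T_out − Tᵢ) = 0
Σ ṁᵢCp,ᵢTᵢ = 1150×2.22×1.19 + 286×2.22×73.7 + 2640×2.22×44.5 = 310640
Σ ṁᵢCp,ᵢ = 1150×2.22 + 286×2.22 + 2640×2.22 = 9048.7
T_out = 310640 / 9048.7 = 34.329 °C

T_out = 34.3 °C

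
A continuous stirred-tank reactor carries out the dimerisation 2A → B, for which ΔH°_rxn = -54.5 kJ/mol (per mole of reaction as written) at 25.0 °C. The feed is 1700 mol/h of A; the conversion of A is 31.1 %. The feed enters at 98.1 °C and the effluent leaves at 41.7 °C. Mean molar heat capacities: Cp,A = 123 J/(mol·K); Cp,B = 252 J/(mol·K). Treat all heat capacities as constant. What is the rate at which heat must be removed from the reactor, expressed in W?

Q_out = 7270 W

Extent of reaction ξ = 0.311 × 1700 / 2 = 264.35 mol/h
Reaction term: ξ·ΔH°_rxn = 264.35 × -54.5 = -14407 kJ/h
Sensible, feed 98.1→25 °C: -15285 kJ/h
Outlet flows (mol/h): A 1171.3, B 264.35
Sensible, products 25→41.7 °C: 3518.5 kJ/h
Q = ΔH = -26174 kJ/h = -7.2705 kW
Heat removed = 7270.5 W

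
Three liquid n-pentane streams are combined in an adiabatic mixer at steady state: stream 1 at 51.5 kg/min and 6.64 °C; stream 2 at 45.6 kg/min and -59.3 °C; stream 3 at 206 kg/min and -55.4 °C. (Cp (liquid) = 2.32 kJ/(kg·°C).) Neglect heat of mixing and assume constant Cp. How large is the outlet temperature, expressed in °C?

T_out = -45.4 °C

Energy balance with Q = 0: Σ ṁᵢCp,ᵢ(T_out − Tᵢ) = 0
T_out = Σ ṁᵢCp,ᵢTᵢ / Σ ṁᵢCp,ᵢ
      = -31957 / 703.19 = -45.445 °C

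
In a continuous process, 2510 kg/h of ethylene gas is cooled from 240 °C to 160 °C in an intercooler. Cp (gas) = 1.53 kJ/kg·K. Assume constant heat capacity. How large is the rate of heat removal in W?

Q = ṁ·Cp·ΔT = 2510 × 1.53 × (160 − 240) = -307220 kJ/h
Converting: 307220 / 3600 s = 85.34 kW
Cooling duty = 85340 W

Q_c = 85300 W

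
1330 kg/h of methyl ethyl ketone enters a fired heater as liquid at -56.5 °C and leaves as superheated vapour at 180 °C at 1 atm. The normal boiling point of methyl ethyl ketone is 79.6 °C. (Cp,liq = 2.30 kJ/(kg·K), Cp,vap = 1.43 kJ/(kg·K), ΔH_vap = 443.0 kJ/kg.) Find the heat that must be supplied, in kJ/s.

Q = 332 kJ/s

liquid -56.5→79.6 °C: 313.03 kJ/kg
vaporisation at 79.6 °C: 443 kJ/kg
vapour 79.6→180 °C: 143.57 kJ/kg
Δh = 313.03 + 443 + 143.57 = 899.6 kJ/kg
Q = ṁ·Δh = 1330 kg/h × 899.6 kJ/kg = 1.1965e+06 kJ/h
|Q| = 332.35 kW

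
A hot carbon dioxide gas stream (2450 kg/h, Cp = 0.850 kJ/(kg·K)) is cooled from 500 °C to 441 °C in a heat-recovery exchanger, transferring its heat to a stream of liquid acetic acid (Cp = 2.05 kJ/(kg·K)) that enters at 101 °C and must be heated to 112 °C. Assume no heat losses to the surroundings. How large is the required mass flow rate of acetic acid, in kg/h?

ṁ_c = 5450 kg/h

Heat released by hot stream: Q = 2450 × 0.850 × (500 − 441) = 122870 kJ/h
Energy balance on cold side (adiabatic exchanger): Q = ṁ_c·Cp_c·(T_c,out − T_c,in)
ṁ_c = 122870 / [2.05 × (112 − 101)] = 5448.7 kg/h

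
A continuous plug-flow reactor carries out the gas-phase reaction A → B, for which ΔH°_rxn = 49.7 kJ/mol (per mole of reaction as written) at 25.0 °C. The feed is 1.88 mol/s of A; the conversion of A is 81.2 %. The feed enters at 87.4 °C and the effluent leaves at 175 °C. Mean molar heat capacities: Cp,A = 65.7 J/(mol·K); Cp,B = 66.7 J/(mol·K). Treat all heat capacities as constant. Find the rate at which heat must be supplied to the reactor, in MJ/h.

Extent of reaction ξ = 0.812 × 1.88 = 1.5266 mol/s
Reaction term: ξ·ΔH°_rxn = 1.5266 × 49.7 = 75.87 kJ/s
Sensible, feed 87.4→25 °C: -7.7074 kJ/s
Outlet flows (mol/s): A 0.35344, B 1.5266
Sensible, products 25→175 °C: 18.756 kJ/s
Q = ΔH = 86.919 kJ/s = 86.919 kW
Heat supplied = 312.91 MJ/h

Q_in = 313 MJ/h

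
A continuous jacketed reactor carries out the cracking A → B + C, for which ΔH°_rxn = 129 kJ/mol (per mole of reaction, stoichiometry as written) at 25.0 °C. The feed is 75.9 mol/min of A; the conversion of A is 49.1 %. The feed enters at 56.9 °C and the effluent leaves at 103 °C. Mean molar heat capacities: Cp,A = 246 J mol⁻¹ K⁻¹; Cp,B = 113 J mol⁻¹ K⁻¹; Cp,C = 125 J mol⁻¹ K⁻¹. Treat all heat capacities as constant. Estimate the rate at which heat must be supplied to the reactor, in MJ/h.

Q_in = 339 MJ/h

Extent of reaction ξ = 0.491 × 75.9 = 37.267 mol/min
Reaction term: ξ·ΔH°_rxn = 37.267 × 129 = 4807.4 kJ/min
Sensible, feed 56.9→25 °C: -595.62 kJ/min
Outlet flows (mol/min): A 38.633, B 37.267, C 37.267
Sensible, products 25→103 °C: 1433.1 kJ/min
Q = ΔH = 5644.9 kJ/min = 94.082 kW
Heat supplied = 338.7 MJ/h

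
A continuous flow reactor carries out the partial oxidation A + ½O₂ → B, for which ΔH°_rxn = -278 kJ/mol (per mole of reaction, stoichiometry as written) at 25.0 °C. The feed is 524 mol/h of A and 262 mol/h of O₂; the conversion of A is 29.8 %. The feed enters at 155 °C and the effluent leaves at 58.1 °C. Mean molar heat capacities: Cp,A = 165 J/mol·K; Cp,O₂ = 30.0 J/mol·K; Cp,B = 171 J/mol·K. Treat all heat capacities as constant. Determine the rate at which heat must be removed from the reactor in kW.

Extent of reaction ξ = 0.298 × 524 = 156.15 mol/h
Reaction term: ξ·ΔH°_rxn = 156.15 × -278 = -43410 kJ/h
Sensible, feed 155→25 °C: -12262 kJ/h
Outlet flows (mol/h): A 367.85, O₂ 183.92, B 156.15
Sensible, products 25→58.1 °C: 3075.5 kJ/h
Q = ΔH = -52596 kJ/h = -14.61 kW
Heat removed = 14.61 kW

Q_out = 14.6 kW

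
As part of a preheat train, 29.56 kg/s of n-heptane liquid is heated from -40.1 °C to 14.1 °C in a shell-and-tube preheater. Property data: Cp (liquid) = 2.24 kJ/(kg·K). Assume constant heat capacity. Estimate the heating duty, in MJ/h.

Q = ṁ·Cp·ΔT = 29.56 × 2.24 × (14.1 − -40.1) = 3588.8 kJ/s
Heating duty = 12920 MJ/h

Q = 12900 MJ/h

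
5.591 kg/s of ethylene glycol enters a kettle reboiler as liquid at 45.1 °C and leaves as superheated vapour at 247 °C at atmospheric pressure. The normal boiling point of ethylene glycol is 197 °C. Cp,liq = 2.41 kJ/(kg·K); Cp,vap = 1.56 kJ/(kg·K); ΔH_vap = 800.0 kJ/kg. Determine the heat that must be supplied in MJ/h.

liquid 45.1→197 °C: 366.08 kJ/kg
vaporisation at 197 °C: 800 kJ/kg
vapour 197→247 °C: 78 kJ/kg
Δh = 366.08 + 800 + 78 = 1244.1 kJ/kg
Q = ṁ·Δh = 5.591 kg/s × 1244.1 kJ/kg = 6955.6 kJ/s
|Q| = 6955.6 kW = 25040 MJ/h

Q = 25000 MJ/h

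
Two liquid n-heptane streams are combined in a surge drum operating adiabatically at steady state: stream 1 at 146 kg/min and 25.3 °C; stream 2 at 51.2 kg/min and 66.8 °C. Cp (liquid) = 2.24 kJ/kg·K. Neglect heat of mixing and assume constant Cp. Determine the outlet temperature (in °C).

T_out = 36.1 °C

Energy balance with Q = 0: Σ ṁᵢCp,ᵢ(T_out − Tᵢ) = 0
T_out = Σ ṁᵢCp,ᵢTᵢ / Σ ṁᵢCp,ᵢ
      = 15935 / 441.73 = 36.075 °C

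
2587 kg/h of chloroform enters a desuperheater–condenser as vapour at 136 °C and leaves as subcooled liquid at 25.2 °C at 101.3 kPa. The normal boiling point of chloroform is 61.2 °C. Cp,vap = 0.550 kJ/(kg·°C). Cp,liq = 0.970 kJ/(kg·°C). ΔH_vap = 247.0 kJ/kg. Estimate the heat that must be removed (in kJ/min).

vapour 136→61.2 °C: -41.14 kJ/kg
condensation at 61.2 °C: -247 kJ/kg
liquid 61.2→25.2 °C: -34.92 kJ/kg
Δh = -41.14 + -247 + -34.92 = -323.06 kJ/kg
Q = ṁ·Δh = 2587 kg/h × -323.06 kJ/kg = -835760 kJ/h
|Q| = 232.15 kW = 13929 kJ/min

Q_c = 13900 kJ/min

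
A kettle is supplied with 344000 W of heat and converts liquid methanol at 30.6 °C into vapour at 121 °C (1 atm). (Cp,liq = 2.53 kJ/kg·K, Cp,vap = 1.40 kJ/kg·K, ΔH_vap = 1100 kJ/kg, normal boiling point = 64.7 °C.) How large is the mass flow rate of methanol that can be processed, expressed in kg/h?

ṁ = 979 kg/h

Δh = 2.53×(64.7−30.6) + 1100 + 1.40×(121−64.7) = 1265.1 kJ/kg
Q = 344000 W = 344 kJ/s = 1.2384e+06 kJ/h
ṁ = Q/Δh = 1.2384e+06 / 1265.1 = 978.9 kg/h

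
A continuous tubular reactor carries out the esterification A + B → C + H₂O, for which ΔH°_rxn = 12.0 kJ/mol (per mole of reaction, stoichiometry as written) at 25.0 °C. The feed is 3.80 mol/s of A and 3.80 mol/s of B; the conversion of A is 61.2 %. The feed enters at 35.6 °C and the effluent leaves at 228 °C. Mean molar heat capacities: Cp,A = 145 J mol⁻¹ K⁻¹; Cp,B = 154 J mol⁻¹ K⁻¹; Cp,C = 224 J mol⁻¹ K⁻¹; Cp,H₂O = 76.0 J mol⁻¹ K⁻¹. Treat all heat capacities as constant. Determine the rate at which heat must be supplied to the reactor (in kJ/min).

Q_in = 14800 kJ/min

Extent of reaction ξ = 0.612 × 3.80 = 2.3256 mol/s
Reaction term: ξ·ΔH°_rxn = 2.3256 × 12.0 = 27.907 kJ/s
Sensible, feed 35.6→25 °C: -12.044 kJ/s
Outlet flows (mol/s): A 1.4744, B 1.4744, C 2.3256, H₂O 2.3256
Sensible, products 25→228 °C: 231.12 kJ/s
Q = ΔH = 246.98 kJ/s = 246.98 kW
Heat supplied = 14819 kJ/min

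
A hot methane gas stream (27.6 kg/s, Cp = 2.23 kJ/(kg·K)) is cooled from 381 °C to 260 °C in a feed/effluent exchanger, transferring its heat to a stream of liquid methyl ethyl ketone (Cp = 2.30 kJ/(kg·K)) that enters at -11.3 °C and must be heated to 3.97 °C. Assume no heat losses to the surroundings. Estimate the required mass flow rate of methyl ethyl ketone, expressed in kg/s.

ṁ_c = 212 kg/s

Heat released by hot stream: Q = 27.6 × 2.23 × (381 − 260) = 7447.3 kJ/s
Energy balance on cold side (adiabatic exchanger): Q = ṁ_c·Cp_c·(T_c,out − T_c,in)
ṁ_c = 7447.3 / [2.30 × (3.97 − -11.3)] = 212.05 kg/s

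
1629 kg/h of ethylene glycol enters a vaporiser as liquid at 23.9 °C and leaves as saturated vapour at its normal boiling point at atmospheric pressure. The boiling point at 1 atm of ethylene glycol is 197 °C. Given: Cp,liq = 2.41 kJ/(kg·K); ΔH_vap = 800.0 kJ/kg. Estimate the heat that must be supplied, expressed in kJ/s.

Q = 551 kJ/s

liquid 23.9→197 °C: 417.17 kJ/kg
vaporisation at 197 °C: 800 kJ/kg
Δh = 417.17 + 800 = 1217.2 kJ/kg
Q = ṁ·Δh = 1629 kg/h × 1217.2 kJ/kg = 1.9828e+06 kJ/h
|Q| = 550.77 kW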